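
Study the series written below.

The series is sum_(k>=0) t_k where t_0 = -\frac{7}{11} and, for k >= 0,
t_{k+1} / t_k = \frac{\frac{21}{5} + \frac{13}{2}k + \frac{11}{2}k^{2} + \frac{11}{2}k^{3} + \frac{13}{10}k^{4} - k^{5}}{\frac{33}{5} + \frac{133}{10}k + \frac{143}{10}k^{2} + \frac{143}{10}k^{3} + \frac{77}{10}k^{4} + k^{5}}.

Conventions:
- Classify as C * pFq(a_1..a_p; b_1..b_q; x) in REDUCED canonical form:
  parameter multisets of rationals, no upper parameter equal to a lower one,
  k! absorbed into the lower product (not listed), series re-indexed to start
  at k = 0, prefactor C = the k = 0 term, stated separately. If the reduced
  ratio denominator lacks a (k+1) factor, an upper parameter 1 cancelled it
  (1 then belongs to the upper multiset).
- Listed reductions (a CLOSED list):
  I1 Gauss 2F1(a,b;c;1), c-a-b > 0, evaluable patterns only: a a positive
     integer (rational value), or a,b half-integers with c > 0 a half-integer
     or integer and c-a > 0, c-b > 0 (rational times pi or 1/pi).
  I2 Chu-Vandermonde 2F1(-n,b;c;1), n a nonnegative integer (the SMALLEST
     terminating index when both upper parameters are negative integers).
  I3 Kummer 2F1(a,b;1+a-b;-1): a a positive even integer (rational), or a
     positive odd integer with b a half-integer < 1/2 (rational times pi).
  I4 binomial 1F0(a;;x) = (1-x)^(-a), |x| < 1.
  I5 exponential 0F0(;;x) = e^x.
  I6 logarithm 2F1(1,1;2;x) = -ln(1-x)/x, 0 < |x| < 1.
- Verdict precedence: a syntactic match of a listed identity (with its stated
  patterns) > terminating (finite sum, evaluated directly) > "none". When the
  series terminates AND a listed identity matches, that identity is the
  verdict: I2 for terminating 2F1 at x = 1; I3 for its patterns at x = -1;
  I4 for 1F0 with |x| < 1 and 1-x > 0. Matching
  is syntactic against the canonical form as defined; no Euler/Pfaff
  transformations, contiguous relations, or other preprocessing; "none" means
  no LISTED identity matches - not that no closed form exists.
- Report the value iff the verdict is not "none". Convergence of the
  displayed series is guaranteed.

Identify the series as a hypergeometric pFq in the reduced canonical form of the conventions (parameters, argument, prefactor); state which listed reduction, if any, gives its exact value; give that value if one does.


Classification (C = -\frac{7}{11}): 2F1 with upper {-\frac{7}{2}, 1}, lower {\frac{11}{2}}, argument x = -1. Verdict: the Kummer evaluation I3 fires (x = -1; c = \frac{11}{2} equals 1+a-b for upper {-\frac{7}{2}, 1}: listed pattern). Its exact value is \left(-\frac{2205}{5632}\right) \cdot \pi.

Key step: t_0 = -\frac{7}{11} here, and the expanded ratio factors over Q; prefactor -7/11, roots give parameters.
Term ratio: r(k) = -1 * (k-\frac{7}{2}) (k+1) / [(k+\frac{11}{2}) (k+1)] - rational in k, leading ratio -1; with t_0 = -\frac{7}{11}, classification follows.


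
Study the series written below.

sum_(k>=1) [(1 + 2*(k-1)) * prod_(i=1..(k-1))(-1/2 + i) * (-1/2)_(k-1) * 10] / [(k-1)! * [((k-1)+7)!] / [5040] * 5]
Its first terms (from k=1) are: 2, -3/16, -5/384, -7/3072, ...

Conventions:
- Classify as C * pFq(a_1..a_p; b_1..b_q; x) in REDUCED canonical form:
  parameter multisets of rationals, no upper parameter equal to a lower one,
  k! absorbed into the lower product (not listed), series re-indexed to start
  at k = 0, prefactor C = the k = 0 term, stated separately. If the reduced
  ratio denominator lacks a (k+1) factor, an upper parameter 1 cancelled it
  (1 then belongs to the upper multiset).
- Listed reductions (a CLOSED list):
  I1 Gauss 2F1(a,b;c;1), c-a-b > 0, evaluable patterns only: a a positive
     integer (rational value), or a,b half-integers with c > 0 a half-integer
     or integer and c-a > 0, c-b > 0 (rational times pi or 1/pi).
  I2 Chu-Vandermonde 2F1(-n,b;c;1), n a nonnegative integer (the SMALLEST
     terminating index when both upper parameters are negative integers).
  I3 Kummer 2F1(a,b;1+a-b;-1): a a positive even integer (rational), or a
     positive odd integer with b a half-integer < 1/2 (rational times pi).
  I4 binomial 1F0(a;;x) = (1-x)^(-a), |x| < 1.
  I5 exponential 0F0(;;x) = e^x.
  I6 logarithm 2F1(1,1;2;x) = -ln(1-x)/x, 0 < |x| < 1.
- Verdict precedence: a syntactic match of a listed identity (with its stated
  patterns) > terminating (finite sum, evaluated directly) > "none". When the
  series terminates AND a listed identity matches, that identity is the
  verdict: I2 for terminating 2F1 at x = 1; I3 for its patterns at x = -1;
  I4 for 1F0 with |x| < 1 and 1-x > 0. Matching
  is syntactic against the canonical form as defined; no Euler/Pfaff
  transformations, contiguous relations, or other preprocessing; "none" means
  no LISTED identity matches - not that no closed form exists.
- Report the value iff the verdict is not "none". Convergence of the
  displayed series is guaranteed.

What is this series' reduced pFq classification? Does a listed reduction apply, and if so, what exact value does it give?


The series (x = 1) is 2F1: upper {-1/2, 3/2}, lower {8}, prefactor 2. Verdict: Gauss (I1, half-integer pattern) applies (x = 1; upper {-1/2, 3/2} half-integers, c = 8 in the evaluable pattern). Value: (8388608/1486485) / pi.

The tell: t_0 = 2 here, and the denominator's factorial ratio (prefactor 2) is a lower Pochhammer.
Adjacent-term ratio: r(k) = 1 * (k-1/2) (k+3/2) / [(k+8) (k+1)] - rational; roots negated = parameters, x = 1, C = 2.


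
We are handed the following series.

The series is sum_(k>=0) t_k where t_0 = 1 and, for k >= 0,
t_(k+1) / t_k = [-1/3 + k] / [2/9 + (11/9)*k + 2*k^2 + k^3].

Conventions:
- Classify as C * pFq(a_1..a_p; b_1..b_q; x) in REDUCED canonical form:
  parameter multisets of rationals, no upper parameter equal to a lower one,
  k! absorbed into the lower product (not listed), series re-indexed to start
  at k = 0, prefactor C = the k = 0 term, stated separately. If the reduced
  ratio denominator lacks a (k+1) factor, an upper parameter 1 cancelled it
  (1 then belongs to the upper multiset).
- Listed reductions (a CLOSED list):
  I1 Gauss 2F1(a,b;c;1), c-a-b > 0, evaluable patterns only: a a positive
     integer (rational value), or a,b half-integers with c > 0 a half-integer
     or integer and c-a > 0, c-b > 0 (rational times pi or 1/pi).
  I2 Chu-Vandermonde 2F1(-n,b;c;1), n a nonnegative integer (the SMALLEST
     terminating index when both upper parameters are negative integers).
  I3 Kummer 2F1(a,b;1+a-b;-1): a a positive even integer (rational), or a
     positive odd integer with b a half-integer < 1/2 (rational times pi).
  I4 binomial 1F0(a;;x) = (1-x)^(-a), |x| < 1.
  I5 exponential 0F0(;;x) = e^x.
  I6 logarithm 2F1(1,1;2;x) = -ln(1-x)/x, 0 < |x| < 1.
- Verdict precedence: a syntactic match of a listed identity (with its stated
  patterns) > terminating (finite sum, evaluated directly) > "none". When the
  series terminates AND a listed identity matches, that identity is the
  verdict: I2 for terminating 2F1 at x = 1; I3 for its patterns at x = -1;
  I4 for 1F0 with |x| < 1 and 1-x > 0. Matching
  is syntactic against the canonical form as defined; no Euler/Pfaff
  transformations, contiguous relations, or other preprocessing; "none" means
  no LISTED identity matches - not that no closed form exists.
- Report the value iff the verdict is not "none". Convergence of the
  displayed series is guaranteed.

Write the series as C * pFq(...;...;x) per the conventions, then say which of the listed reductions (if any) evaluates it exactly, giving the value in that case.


Canonical form: C = 1 times 1F2 with upper {-1/3}, lower {1/3, 2/3}, x = 1. Verdict: none - at argument 1 the multisets {-1/3} ; {1/3, 2/3} match no listed identity.

Key step: from the first term 1: factor the ratio over Q (prefactor 1): negated roots = parameters.
Adjacent-term ratio: r(k) = 1 * (k-1/3) / [(k+1/3) (k+2/3) (k+1)] - poly over poly, x = 1 from leading terms; C = 1 at k = 0.


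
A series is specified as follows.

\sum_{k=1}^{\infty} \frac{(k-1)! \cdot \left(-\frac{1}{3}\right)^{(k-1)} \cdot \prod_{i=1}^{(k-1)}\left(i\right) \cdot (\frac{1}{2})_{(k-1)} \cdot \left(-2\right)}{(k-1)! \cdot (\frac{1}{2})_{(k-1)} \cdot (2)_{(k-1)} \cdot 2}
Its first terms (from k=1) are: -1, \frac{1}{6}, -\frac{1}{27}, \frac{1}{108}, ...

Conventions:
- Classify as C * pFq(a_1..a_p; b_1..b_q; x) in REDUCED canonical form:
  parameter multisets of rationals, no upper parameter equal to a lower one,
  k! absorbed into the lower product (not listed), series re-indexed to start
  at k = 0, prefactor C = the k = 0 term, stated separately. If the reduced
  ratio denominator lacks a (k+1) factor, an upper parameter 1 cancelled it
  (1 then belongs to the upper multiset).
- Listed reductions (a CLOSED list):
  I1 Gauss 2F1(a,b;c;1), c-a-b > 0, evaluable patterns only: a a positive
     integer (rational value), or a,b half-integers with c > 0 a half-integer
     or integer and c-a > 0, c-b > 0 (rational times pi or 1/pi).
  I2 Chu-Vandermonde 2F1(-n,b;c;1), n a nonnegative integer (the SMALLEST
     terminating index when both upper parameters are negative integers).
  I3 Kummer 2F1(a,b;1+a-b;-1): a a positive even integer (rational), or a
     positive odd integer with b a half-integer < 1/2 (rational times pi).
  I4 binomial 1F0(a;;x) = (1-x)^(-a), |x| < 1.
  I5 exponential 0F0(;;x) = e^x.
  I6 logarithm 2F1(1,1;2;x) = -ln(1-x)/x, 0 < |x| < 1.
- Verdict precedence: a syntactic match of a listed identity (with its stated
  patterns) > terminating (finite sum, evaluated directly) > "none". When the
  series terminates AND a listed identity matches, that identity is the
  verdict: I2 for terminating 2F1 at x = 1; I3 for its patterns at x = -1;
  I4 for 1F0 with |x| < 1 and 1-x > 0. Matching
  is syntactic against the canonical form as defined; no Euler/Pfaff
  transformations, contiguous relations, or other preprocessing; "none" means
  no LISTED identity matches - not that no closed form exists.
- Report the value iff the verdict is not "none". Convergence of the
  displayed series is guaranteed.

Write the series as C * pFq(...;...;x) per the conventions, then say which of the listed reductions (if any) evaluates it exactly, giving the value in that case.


The tell: t_0 = -1 here, and the running product (C = -1) telescopes to a rising factorial.
Step ratio: r(k) = -\frac{1}{3} * (k+1) (k+1) / [(k+2) (k+1)] - rational; roots negated = parameters, x = -\frac{1}{3}, C = -1.

The series (x = -\frac{1}{3}) is 2F1: upper {1, 1}, lower {2}, prefactor -1. Verdict (x = -\frac{1}{3}): the I6 logarithm reduction applies (the logarithm: parameters (1,1;2), x = -\frac{1}{3}). Sum: \left(-3\right) \cdot \ln\left(\frac{4}{3}\right).


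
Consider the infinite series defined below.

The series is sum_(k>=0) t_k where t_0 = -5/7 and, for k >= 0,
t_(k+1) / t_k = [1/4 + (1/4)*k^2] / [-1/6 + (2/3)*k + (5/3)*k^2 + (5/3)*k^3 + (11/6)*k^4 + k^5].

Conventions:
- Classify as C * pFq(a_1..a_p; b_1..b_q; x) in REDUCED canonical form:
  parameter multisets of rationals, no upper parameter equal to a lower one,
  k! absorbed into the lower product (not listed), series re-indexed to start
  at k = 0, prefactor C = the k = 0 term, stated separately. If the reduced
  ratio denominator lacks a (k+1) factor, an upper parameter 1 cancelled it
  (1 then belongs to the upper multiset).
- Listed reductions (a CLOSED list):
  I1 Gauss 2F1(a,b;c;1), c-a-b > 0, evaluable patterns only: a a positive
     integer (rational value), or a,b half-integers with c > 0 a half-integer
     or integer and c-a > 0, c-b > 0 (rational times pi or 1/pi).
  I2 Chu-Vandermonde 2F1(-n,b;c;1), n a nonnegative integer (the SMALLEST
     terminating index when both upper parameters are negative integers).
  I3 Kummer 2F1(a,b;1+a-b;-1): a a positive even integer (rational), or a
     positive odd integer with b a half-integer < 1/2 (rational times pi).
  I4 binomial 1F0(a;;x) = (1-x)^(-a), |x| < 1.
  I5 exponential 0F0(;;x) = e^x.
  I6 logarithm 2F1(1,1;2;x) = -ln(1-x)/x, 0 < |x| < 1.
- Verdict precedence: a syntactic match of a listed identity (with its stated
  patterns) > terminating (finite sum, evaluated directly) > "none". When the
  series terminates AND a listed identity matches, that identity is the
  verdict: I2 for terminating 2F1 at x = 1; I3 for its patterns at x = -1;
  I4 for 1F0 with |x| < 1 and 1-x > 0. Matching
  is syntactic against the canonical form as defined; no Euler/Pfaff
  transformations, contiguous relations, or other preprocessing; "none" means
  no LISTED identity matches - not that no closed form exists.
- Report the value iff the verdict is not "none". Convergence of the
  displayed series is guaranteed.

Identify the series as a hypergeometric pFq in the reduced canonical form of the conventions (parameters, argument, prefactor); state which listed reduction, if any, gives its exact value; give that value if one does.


Structural cue: x = (1/4) and the ratio is unreduced: k^2 + 1 divides both sides (prefactor -5/7).
Adjacent-term ratio: r(k) = (1/4) * 1 / [(k-1/6) (k+1) (k+1)] - rational in k, leading ratio (1/4); with t_0 = -5/7, classification follows.

The series (x = 1/4) is 0F2: upper {-}, lower {-1/6, 1}, prefactor -5/7. Verdict: none. No listed pattern accepts 0F2(-; -1/6, 1; 1/4).


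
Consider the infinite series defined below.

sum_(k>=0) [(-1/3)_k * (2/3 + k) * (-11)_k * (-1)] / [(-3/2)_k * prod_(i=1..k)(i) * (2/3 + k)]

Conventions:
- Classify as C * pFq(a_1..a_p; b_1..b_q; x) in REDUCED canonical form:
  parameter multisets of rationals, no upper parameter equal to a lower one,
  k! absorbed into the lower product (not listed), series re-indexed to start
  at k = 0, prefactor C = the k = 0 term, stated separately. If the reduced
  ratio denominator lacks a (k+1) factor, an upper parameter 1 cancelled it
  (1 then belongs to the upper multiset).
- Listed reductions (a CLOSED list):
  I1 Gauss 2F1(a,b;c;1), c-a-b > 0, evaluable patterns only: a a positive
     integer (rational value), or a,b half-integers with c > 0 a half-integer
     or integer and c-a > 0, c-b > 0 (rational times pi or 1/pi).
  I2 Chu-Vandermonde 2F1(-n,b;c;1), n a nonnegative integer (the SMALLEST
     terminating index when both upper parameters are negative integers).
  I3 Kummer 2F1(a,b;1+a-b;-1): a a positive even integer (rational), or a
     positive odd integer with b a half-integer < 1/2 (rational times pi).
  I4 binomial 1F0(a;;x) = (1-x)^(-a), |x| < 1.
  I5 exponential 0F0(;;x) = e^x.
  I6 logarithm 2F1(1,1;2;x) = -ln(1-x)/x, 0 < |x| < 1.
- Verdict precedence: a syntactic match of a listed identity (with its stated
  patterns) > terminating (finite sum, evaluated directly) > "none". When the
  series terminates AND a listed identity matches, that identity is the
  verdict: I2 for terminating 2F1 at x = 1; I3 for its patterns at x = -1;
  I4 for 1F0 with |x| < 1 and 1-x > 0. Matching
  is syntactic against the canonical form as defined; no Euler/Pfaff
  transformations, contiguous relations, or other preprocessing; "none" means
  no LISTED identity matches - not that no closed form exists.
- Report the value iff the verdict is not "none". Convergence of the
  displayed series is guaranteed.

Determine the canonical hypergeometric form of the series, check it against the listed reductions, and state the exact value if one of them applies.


x = 1 here; the reduced form reads 2F1, upper {-11, -1/3}, lower {-3/2}, C = -1. Verdict: Chu-Vandermonde (I2) matches (terminating 2F1 at x = 1 with n = 11, b = -1/3, c = -3/2). Value: -476849639/559607373.

Key step: x = 1 and the product of the first k integers (C = -1, x = 1) is k!.
Adjacent-term ratio: r(k) = 1 * (k-11) (k-1/3) / [(k-3/2) (k+1)] ; factor over Q: parameters, x = 1, and C = -1.


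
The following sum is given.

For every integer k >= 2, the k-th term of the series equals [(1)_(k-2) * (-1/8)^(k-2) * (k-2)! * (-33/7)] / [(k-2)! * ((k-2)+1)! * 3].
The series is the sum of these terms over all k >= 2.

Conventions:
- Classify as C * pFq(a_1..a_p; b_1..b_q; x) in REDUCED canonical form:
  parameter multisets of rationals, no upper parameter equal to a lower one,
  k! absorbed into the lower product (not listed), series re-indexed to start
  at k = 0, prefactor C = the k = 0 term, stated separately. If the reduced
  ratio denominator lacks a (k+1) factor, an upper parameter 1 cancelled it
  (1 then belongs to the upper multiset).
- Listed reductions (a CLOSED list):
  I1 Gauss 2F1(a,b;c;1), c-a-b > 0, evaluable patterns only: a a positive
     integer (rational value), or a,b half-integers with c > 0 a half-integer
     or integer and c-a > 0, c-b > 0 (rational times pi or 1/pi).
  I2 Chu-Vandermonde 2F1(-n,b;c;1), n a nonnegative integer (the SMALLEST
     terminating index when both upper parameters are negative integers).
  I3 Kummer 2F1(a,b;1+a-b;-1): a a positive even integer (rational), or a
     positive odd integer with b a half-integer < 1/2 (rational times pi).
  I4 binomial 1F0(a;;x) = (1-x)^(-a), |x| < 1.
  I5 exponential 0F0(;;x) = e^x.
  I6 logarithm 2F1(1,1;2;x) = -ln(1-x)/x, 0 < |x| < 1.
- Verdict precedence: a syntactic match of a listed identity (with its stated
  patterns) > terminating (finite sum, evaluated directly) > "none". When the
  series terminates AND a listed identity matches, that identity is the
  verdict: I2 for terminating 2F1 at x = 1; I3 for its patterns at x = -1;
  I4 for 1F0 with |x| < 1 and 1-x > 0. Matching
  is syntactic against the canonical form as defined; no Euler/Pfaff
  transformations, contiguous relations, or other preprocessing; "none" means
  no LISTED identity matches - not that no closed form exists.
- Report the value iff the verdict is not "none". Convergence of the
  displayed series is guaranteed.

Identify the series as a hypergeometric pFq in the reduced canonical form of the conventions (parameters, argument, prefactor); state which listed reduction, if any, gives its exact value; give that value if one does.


At argument -1/8: a 2F1 with upper {1, 1}, lower {2}, scaled by C = -11/7. Verdict: logarithm (I6) applies (the logarithm: parameters (1,1;2), x = -1/8). Hence: (-88/7) * ln(9/8).

Key observation: t_0 being -11/7, the factorial ratio (C = -11/7) (k+a-1)!/(a-1)! is a rising factorial (a)_k.
Adjacent-term ratio: r(k) = (-1/8) * (k+1) (k+1) / [(k+2) (k+1)] - poly over poly, x = (-1/8) from leading terms; C = -11/7 at k = 0.


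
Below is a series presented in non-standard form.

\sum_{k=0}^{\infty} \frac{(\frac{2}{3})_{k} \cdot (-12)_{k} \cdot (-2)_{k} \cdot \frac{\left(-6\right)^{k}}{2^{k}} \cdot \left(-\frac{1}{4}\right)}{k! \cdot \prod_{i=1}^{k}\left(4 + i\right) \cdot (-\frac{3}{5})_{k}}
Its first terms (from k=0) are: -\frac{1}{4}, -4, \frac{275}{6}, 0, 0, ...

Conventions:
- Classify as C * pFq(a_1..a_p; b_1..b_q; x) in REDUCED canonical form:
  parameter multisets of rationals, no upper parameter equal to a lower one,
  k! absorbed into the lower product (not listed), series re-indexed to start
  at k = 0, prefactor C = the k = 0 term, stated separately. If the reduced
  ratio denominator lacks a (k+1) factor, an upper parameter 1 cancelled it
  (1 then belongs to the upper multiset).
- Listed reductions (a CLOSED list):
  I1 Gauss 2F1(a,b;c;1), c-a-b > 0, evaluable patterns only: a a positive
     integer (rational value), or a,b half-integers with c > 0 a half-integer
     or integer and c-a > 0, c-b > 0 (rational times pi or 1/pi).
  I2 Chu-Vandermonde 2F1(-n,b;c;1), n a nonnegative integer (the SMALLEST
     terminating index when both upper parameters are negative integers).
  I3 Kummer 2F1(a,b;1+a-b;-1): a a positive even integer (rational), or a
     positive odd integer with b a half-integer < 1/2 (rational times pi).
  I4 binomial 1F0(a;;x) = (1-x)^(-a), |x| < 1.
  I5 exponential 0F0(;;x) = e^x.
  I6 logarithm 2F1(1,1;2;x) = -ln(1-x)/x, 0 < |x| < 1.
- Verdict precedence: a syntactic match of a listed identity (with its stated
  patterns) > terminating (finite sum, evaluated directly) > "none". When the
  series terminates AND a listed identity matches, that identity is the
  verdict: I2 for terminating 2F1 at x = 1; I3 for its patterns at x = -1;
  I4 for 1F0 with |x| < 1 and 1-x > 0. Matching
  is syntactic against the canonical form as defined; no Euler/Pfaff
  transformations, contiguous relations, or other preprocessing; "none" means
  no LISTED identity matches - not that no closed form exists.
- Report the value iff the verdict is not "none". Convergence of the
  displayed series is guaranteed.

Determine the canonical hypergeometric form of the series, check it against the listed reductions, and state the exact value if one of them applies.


Prefactor -\frac{1}{4}, argument -3: 3F2 with upper {-12, -2, \frac{2}{3}} over lower {-\frac{3}{5}, 5}. Verdict: terminating - upper parameter -2 makes this a finite sum (last index 2), evaluated exactly. Hence: \frac{499}{12}.

Key step: x = -3 and the two k-th powers (C = -1/4) combine into one argument.
Step ratio: r(k) = -3 * (k-12) (k-2) (k+\frac{2}{3}) / [(k-\frac{3}{5}) (k+5) (k+1)] - rational; roots negated = parameters, x = -3, C = -\frac{1}{4}.


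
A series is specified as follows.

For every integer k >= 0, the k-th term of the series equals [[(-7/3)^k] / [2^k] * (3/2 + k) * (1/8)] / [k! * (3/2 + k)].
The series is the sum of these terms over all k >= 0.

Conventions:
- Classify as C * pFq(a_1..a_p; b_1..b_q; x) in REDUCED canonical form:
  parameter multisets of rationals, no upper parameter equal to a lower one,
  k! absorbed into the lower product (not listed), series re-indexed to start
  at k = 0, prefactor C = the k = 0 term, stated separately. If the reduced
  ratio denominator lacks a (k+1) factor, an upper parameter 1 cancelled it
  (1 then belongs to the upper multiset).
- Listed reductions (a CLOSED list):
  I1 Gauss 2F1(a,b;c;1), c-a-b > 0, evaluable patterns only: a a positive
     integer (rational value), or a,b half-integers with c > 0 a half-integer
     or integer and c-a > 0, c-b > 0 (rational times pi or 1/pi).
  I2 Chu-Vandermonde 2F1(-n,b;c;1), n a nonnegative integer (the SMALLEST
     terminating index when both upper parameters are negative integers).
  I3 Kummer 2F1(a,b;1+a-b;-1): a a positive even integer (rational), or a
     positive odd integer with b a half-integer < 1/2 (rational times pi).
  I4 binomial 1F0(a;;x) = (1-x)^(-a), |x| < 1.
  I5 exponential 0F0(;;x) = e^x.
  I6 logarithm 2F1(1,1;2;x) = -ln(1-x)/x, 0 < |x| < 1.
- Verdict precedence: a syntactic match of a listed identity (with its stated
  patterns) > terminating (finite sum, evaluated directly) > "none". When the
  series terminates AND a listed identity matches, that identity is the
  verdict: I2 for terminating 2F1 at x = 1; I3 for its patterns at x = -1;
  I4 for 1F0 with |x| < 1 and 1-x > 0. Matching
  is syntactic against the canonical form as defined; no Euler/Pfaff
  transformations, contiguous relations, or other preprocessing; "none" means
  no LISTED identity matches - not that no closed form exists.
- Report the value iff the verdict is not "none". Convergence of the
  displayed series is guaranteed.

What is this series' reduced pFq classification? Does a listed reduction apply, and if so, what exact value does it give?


x = -7/6 here; the reduced form reads 0F0, upper {-}, lower {-}, C = 1/8. Verdict: exponential (I5) matches (the 0F0 exponential series at x = -7/6). Exact value: (1/8) * e^(-7/6).

First insight: t_0 being 1/8, the two k-th powers (C = 1/8) combine into one argument.
Term ratio: r(k) = (-7/6) * 1 / [(k+1)] - rational; roots negated = parameters, x = (-7/6), C = 1/8.


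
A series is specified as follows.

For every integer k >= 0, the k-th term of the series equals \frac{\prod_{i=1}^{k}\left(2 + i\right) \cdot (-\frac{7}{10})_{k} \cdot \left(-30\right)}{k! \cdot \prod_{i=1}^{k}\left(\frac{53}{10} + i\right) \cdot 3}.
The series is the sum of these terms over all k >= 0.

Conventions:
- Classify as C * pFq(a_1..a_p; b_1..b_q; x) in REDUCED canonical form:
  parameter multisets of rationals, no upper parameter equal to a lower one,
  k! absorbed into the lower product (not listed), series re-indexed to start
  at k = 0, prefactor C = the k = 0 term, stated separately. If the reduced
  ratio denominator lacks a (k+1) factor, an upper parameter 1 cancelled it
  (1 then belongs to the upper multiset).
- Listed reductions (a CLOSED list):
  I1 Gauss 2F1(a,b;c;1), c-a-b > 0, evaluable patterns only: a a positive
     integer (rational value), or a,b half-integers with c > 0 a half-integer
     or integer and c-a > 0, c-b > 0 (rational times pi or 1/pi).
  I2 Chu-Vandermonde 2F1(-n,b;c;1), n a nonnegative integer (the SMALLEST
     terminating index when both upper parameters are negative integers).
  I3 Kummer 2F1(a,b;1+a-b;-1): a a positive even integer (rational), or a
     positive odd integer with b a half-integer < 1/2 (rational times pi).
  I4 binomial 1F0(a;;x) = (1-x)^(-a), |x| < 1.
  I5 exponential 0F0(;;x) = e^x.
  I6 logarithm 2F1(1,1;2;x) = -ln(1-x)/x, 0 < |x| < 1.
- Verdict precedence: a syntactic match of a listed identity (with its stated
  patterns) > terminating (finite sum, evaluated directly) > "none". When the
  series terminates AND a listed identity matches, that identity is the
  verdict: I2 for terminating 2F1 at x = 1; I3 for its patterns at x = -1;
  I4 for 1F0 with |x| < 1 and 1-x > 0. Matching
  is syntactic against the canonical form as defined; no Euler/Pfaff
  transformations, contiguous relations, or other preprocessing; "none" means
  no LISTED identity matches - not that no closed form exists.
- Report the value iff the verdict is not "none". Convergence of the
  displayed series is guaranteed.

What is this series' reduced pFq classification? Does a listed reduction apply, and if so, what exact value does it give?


With C = -10: the canonical form is 2F1(-\frac{7}{10}, 3; \frac{63}{10}; 1). Verdict: Gauss (I1, integer-parameter pattern) fires (x = 1: the Gamma ratio telescopes since c-a-b = 4 > 0 and a = 3 in Z>0). Exact value: -\frac{25069}{4000}.

Structural cue: t_0 being -10, the running product (C = -10, x = 1) telescopes to a rising factorial.
Adjacent-term ratio: r(k) = 1 * (k-\frac{7}{10}) (k+3) / [(k+\frac{63}{10}) (k+1)] - rational in k. x = 1; t_0 = -10; negate the roots.


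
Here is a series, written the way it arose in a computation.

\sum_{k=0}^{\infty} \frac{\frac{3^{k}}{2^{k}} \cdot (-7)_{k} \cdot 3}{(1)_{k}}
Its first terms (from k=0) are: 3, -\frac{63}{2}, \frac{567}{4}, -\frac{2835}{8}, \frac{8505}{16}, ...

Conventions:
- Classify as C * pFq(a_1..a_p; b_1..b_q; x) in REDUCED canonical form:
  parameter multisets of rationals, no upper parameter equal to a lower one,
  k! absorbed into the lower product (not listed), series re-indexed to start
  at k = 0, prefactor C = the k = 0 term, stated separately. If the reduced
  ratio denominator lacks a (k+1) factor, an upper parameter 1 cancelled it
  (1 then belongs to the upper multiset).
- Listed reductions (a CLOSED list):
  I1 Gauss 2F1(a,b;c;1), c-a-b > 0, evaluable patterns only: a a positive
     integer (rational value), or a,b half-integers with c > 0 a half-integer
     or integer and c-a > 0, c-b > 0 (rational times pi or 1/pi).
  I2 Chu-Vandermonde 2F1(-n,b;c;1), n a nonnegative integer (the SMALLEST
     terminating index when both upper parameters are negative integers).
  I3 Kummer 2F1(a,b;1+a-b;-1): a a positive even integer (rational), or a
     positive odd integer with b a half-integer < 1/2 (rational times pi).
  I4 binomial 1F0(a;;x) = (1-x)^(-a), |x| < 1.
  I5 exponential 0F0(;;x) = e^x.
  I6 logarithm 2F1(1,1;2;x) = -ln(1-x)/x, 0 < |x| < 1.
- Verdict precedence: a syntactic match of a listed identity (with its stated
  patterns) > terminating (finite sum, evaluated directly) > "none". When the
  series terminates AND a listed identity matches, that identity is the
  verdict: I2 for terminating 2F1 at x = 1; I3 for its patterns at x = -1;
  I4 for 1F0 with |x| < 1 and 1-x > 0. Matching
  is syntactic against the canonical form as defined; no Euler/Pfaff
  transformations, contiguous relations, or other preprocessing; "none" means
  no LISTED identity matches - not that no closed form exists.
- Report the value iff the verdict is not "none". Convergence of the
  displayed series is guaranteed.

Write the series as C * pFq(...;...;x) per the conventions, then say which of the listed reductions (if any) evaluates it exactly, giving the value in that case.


With C = 3: the canonical form is 1F0(-7; -; \frac{3}{2}). Verdict: terminating. (-7)_k vanishes past k = 7, leaving a 8-term sum, computed directly. Hence: -\frac{3}{128}.

Structural cue: from the first term 3: the two geometric factors (C = 3) combine into one argument.
Consecutive-term ratio: r(k) = \frac{3}{2} * (k-7) / [(k+1)] - poly over poly, x = \frac{3}{2} from leading terms; C = 3 at k = 0.


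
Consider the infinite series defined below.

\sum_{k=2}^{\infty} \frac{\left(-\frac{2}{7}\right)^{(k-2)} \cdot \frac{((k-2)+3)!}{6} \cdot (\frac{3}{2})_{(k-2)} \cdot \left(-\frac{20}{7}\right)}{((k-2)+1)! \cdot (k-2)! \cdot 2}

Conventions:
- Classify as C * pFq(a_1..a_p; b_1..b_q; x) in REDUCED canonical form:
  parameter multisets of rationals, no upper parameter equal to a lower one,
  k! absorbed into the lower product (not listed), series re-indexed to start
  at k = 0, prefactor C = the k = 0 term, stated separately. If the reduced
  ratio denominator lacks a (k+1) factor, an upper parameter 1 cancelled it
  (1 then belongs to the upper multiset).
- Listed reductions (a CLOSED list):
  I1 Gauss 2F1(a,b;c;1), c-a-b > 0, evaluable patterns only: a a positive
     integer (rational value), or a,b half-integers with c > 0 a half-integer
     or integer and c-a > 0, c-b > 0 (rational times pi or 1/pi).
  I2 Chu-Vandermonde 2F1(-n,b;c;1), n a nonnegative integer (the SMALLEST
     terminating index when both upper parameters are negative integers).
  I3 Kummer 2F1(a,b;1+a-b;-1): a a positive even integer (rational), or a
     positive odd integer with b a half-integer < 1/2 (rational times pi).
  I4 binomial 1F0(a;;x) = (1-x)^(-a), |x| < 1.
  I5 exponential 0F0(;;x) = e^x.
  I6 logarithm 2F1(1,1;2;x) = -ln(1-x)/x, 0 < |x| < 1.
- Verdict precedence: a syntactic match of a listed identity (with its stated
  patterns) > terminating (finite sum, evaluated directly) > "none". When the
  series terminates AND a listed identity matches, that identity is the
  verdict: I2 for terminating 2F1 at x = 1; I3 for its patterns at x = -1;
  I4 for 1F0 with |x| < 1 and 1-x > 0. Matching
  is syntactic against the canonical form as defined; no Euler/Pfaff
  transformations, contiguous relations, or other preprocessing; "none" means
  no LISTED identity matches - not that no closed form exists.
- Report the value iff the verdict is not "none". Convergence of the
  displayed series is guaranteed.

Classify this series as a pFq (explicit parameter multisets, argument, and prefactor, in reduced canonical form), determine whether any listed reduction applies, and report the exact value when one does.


This is -\frac{10}{7} * 2F1(\frac{3}{2}, 4; 2; -\frac{2}{7}) in reduced canonical form. Verdict: none - this 2F1 at x = -\frac{2}{7} matches no listed pattern, and upper {\frac{3}{2}, 4} holds no stopper.

Key step: t_0 being -\frac{10}{7}, the denominator's factorial ratio (C = -10/7, x = -2/7) is a lower Pochhammer.
Consecutive-term ratio: r(k) = -\frac{2}{7} * (k+\frac{3}{2}) (k+4) / [(k+2) (k+1)] ; factor over Q: parameters, x = -\frac{2}{7}, and C = -\frac{10}{7}.


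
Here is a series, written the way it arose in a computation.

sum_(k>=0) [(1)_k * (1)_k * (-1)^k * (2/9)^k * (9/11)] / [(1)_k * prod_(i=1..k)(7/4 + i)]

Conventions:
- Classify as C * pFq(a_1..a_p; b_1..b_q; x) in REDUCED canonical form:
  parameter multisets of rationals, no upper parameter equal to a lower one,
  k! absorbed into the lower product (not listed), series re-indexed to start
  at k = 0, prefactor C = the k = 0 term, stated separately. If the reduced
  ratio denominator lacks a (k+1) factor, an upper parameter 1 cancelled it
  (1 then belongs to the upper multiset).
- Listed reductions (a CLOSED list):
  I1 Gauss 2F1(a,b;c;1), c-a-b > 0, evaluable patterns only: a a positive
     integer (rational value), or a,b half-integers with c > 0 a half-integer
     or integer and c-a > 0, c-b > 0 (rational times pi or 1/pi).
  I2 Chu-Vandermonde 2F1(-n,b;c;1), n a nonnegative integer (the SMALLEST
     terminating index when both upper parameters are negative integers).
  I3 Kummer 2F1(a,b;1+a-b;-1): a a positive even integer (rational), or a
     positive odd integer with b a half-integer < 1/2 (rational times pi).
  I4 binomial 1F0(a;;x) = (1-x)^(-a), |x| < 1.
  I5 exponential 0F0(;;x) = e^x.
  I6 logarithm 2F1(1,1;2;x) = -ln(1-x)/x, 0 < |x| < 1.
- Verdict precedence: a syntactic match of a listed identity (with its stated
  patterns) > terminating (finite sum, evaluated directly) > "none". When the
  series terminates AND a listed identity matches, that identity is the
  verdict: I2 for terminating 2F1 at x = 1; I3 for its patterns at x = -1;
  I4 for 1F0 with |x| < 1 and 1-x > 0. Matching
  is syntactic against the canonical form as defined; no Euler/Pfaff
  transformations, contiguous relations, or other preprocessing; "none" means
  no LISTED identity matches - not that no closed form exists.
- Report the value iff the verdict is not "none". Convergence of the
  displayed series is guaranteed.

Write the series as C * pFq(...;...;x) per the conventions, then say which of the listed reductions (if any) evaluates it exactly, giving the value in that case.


x = -2/9 here; the reduced form reads 2F1, upper {1, 1}, lower {11/4}, C = 9/11. Verdict: none. A 2F1 with upper {1, 1} fits none of I1-I6 at x = -2/9; the sum runs forever.

Key step: with t_0 = 9/11, (1)_k (C = 9/11, x = -2/9) is k! itself.
Ratio: r(k) = (-2/9) * (k+1) (k+1) / [(k+11/4) (k+1)] - rational in k, leading ratio (-2/9); with t_0 = 9/11, classification follows.


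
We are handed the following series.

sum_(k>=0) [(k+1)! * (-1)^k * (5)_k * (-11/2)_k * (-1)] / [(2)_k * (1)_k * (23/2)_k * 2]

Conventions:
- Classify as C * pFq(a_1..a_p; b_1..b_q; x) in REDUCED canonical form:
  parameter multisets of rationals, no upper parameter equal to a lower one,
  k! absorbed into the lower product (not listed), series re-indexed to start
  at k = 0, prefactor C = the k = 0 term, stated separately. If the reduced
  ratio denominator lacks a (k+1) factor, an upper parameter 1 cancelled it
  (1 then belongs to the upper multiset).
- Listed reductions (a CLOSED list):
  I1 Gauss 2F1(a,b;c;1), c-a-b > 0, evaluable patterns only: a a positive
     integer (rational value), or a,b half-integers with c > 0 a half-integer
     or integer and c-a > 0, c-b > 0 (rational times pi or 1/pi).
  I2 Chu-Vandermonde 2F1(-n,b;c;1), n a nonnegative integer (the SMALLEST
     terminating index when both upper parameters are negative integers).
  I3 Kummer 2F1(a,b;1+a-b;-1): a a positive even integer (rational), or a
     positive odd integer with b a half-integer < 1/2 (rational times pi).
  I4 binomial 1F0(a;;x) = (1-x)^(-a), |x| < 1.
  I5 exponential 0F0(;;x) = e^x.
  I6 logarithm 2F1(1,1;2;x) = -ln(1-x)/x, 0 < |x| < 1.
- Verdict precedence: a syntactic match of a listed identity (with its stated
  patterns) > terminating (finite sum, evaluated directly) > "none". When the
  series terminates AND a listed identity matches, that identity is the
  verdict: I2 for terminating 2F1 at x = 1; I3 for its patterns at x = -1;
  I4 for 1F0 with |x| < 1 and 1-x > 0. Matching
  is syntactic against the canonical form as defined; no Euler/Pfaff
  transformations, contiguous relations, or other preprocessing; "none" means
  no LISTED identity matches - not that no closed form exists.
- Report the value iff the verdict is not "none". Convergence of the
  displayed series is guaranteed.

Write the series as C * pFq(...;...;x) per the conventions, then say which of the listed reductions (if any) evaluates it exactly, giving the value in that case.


At argument -1: a 2F1 with upper {-11/2, 5}, lower {23/2}, scaled by C = -1/2. Verdict (x = -1): Kummer's theorem (I3) applies (x = -1; c = 23/2 equals 1+a-b for upper {-11/2, 5}: listed pattern). Sum: (-43648605/33554432) * pi.

First insight: t_0 being -1/2, the parameter 2 appears in both the upper and lower lists and cancels.
Consecutive-term ratio: r(k) = (-1) * (k-11/2) (k+5) / [(k+23/2) (k+1)] - rational; roots negated = parameters, x = (-1), C = -1/2.


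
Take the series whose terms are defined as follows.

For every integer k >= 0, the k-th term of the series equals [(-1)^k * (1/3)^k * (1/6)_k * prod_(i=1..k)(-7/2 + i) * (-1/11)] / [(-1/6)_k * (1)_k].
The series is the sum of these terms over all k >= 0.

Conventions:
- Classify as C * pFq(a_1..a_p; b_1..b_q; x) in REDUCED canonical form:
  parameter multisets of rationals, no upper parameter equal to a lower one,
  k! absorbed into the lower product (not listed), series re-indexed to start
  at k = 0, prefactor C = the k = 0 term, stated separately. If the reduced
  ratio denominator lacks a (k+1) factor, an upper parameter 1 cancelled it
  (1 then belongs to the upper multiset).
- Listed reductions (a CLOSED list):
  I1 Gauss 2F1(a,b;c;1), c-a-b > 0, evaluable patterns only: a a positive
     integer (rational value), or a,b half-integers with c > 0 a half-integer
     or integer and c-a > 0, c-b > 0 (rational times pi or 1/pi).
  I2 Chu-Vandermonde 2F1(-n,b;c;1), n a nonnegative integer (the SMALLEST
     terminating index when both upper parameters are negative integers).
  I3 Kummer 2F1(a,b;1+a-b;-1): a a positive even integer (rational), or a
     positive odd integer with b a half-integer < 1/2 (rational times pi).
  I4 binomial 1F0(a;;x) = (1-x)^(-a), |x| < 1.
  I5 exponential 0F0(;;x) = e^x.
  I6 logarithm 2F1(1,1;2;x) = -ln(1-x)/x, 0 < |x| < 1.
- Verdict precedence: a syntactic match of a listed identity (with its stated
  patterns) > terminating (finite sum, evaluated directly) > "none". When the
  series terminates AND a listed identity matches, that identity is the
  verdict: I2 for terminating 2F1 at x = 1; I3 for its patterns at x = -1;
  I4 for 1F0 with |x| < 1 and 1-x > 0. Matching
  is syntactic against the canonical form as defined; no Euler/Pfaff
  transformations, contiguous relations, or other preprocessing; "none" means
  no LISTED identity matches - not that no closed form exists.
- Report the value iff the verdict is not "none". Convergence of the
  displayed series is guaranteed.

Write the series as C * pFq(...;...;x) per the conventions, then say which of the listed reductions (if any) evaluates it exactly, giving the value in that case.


Canonical form: C = -1/11 times 2F1 with upper {-5/2, 1/6}, lower {-1/6}, x = -1/3. Verdict: none. Every listed pattern misses the 2F1 form at -1/3, upper {-5/2, 1/6}.

Key observation: t_0 = -1/11 here, and (1)_k (C = -1/11) is k! itself.
Consecutive-term ratio: r(k) = (-1/3) * (k-5/2) (k+1/6) / [(k-1/6) (k+1)] ; factor over Q: parameters, x = (-1/3), and C = -1/11.


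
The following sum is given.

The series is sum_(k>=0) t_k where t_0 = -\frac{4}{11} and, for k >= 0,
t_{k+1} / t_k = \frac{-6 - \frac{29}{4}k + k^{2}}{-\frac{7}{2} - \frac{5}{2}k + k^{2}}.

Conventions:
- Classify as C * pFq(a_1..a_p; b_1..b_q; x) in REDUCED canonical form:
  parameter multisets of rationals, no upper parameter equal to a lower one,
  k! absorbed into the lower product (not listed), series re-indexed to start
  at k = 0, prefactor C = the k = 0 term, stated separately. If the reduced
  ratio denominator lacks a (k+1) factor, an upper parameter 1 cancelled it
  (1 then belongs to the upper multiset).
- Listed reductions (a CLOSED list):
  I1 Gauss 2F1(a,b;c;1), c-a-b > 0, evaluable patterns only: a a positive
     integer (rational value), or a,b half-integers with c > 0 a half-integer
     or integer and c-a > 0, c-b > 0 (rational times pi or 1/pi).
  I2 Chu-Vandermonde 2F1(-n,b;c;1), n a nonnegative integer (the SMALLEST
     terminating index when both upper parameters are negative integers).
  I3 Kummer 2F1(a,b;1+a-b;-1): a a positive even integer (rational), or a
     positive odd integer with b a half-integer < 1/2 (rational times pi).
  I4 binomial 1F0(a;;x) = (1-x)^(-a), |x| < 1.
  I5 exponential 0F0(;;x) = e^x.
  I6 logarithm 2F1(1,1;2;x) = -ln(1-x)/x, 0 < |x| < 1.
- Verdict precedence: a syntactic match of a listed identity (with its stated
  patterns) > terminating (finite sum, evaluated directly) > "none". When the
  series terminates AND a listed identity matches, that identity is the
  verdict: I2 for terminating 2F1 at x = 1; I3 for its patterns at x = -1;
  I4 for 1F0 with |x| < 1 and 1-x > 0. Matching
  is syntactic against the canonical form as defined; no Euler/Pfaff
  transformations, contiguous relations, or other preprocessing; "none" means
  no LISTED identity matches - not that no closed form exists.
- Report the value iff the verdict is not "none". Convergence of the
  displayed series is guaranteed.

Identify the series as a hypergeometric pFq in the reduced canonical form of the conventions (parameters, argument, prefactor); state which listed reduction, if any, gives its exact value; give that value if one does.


Reduced: x = 1, 2F1, upper = {-8, \frac{3}{4}}, lower = {-\frac{7}{2}}, C = -\frac{4}{11}. Verdict: Vandermonde's identity (I2) matches (terminating 2F1 at x = 1 with n = 8, b = 3/4, c = -\frac{7}{2}). Exact value: \frac{663}{2240}.

Structural cue: t_0 = -\frac{4}{11} here, and roots of the ratio polynomials (C = -4/11) are the negated parameters.
Term ratio: r(k) = 1 * (k-8) (k+\frac{3}{4}) / [(k-\frac{7}{2}) (k+1)] - poly over poly, x = 1 from leading terms; C = -\frac{4}{11} at k = 0.
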